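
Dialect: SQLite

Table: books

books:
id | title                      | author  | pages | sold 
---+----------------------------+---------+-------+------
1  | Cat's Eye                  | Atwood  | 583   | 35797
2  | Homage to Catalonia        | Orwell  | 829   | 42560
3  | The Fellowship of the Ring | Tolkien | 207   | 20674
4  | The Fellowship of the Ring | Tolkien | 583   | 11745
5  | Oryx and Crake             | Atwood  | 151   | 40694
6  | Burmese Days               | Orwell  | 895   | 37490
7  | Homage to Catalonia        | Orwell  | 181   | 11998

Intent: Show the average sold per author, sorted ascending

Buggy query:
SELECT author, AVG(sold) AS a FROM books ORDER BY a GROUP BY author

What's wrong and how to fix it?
Bug: GROUP BY must precede ORDER BY

Fix: Move ORDER BY to the end, after GROUP BY

Corrected query:
SELECT author, AVG(sold) AS a FROM books GROUP BY author ORDER BY a

Result:
author  | a           
--------+-------------
Tolkien | 16209.5     
Orwell  | 30682.666667
Atwood  | 38245.5     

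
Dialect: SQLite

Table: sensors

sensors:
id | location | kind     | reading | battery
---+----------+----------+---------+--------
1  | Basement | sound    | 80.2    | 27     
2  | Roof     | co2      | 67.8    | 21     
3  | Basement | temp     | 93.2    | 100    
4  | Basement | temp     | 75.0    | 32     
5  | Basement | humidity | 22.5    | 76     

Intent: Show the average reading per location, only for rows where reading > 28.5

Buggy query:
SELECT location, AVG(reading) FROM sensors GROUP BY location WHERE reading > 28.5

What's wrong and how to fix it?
Bug: Row-level WHERE must come before GROUP BY in the clause order

Fix: Place WHERE between FROM and GROUP BY

Corrected query:
SELECT location, AVG(reading) FROM sensors WHERE reading > 28.5 GROUP BY location

Result:
location | AVG(reading)
---------+-------------
Basement | 82.8        
Roof     | 67.8        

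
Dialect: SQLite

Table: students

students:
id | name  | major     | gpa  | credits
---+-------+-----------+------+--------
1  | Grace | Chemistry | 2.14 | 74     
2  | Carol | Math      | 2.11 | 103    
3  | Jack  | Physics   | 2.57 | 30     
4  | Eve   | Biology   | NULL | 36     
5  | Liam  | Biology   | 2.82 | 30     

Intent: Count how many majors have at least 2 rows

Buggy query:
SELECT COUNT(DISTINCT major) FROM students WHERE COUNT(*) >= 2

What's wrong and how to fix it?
Bug: COUNT(*) cannot appear in WHERE; the per-group count doesn't exist yet

Fix: Use a subquery that GROUPs and filters with HAVING, then count its rows

Corrected query:
SELECT COUNT(*) FROM (SELECT major FROM students GROUP BY major HAVING COUNT(*) >= 2)

Result:
COUNT(*)
--------
1       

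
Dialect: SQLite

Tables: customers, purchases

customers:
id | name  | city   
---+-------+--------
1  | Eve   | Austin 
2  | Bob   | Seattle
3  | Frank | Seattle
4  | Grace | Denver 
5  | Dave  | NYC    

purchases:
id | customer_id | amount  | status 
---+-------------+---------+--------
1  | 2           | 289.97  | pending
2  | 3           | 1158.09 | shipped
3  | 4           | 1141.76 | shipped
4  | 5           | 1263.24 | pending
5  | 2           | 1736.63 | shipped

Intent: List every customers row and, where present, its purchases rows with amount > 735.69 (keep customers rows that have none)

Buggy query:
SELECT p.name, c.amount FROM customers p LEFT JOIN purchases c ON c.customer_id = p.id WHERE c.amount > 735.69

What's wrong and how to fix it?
Bug: Filtering c.amount in WHERE discards the NULL rows produced by LEFT JOIN, turning it into an inner join

Fix: Move the right-table condition into the ON clause so unmatched parents are kept

Corrected query:
SELECT p.name, c.amount FROM customers p LEFT JOIN purchases c ON c.customer_id = p.id AND c.amount > 735.69

Result:
name  | amount 
------+--------
Eve   | NULL   
Bob   | 1736.63
Frank | 1158.09
Grace | 1141.76
Dave  | 1263.24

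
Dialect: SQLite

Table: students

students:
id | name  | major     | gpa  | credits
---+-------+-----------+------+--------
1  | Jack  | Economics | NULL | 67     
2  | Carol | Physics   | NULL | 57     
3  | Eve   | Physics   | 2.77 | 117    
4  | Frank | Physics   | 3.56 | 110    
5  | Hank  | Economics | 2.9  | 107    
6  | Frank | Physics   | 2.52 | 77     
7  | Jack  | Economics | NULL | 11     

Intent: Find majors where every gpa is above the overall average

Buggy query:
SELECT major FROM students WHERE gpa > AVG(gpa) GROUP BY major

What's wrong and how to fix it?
Bug: AVG() is an aggregate; it can't sit directly in WHERE

Fix: Use a subquery for AVG and a HAVING MIN(...) filter so the condition holds for every row in the group

Corrected query:
SELECT major FROM students GROUP BY major HAVING MIN(gpa) > (SELECT AVG(gpa) FROM students)

Result:
(no rows)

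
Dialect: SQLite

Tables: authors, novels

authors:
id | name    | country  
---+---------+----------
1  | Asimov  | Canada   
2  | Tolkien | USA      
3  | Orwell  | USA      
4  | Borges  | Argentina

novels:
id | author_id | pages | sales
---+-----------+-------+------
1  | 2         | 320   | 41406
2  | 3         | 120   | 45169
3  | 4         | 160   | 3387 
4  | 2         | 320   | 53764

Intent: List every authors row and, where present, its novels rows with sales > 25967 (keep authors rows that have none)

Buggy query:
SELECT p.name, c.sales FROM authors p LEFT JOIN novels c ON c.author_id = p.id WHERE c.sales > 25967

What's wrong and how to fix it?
Bug: A WHERE condition on the right-hand table after LEFT JOIN drops unmatched parents

Fix: Move the right-table condition into the ON clause so unmatched parents are kept

Corrected query:
SELECT p.name, c.sales FROM authors p LEFT JOIN novels c ON c.author_id = p.id AND c.sales > 25967

Result:
name    | sales
--------+------
Asimov  | NULL 
Tolkien | 41406
Tolkien | 53764
Orwell  | 45169
Borges  | NULL 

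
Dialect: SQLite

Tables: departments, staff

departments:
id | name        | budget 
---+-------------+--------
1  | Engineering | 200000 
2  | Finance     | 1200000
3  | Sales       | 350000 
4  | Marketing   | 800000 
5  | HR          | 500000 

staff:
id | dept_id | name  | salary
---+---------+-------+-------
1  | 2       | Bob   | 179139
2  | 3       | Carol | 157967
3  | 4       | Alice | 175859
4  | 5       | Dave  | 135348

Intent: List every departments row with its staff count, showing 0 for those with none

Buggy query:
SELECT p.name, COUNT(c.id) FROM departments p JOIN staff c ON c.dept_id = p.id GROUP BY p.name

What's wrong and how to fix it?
Bug: INNER JOIN drops departments rows that have no matching staff rows

Fix: Use LEFT JOIN so parents without children still appear (COUNT(c.id) gives 0)

Corrected query:
SELECT p.name, COUNT(c.id) FROM departments p LEFT JOIN staff c ON c.dept_id = p.id GROUP BY p.name

Result:
name        | COUNT(c.id)
------------+------------
Engineering | 0          
Finance     | 1          
HR          | 1          
Marketing   | 1          
Sales       | 1          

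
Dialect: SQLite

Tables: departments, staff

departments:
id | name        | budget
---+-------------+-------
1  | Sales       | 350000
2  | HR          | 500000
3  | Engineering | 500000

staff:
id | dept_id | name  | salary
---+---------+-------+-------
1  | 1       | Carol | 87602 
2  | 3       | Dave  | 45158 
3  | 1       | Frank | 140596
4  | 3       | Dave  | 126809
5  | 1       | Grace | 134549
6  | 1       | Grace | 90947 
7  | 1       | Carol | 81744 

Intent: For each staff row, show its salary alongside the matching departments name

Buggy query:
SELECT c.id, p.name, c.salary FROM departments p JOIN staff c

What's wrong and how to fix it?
Bug: JOIN with no ON clause produces a cartesian product; every staff row pairs with every departments row

Fix: Add ON c.dept_id = p.id to the JOIN

Corrected query:
SELECT c.id, p.name, c.salary FROM departments p JOIN staff c ON c.dept_id = p.id

Result:
id | name        | salary
---+-------------+-------
1  | Sales       | 87602 
2  | Engineering | 45158 
3  | Sales       | 140596
4  | Engineering | 126809
5  | Sales       | 134549
6  | Sales       | 90947 
7  | Sales       | 81744 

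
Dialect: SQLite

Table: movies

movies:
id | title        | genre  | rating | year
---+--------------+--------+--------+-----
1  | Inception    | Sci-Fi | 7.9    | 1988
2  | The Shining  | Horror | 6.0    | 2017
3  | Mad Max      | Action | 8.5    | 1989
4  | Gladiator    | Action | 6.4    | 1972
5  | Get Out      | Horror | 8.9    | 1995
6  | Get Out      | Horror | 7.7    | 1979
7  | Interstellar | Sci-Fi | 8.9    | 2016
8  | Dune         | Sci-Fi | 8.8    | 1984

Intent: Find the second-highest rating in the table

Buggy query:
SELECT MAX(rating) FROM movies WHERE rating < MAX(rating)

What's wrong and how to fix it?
Bug: MAX(rating) on the right of the comparison is an aggregate-in-WHERE error

Fix: Compute the overall MAX in a subquery, then take MAX of rows below it

Corrected query:
SELECT MAX(rating) FROM movies WHERE rating < (SELECT MAX(rating) FROM movies)

Result:
MAX(rating)
-----------
8.8        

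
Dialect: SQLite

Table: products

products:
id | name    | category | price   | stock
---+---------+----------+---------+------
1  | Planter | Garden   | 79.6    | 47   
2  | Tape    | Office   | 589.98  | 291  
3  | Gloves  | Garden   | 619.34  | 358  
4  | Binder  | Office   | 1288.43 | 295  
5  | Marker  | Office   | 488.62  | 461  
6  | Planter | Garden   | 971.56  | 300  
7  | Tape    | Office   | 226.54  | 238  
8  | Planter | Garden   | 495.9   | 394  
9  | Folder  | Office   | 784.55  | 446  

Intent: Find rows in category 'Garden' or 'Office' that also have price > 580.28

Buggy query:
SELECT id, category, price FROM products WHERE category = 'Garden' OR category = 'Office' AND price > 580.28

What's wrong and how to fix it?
Bug: Without parentheses, AND is evaluated before OR, so the price filter only applies to the 'Office' branch

Fix: Group the OR with parentheses (or use IN), then AND the threshold

Corrected query:
SELECT id, category, price FROM products WHERE (category = 'Garden' OR category = 'Office') AND price > 580.28

Result:
id | category | price  
---+----------+--------
2  | Office   | 589.98 
3  | Garden   | 619.34 
4  | Office   | 1288.43
6  | Garden   | 971.56 
9  | Office   | 784.55 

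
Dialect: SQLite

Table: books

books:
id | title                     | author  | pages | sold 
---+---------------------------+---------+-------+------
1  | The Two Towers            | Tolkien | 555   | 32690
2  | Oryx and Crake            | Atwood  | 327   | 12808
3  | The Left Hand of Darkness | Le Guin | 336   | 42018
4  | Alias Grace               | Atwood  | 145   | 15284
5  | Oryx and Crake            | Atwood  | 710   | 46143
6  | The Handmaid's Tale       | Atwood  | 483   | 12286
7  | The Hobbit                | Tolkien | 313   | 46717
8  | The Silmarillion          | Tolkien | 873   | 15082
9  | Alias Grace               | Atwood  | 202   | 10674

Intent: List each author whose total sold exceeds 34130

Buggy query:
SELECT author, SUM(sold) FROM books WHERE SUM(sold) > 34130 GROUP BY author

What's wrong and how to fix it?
Bug: Aggregate functions cannot appear in a WHERE clause

Fix: Use HAVING (which filters groups after aggregation) instead of WHERE

Corrected query:
SELECT author, SUM(sold) FROM books GROUP BY author HAVING SUM(sold) > 34130

Result:
author  | SUM(sold)
--------+----------
Atwood  | 97195    
Le Guin | 42018    
Tolkien | 94489    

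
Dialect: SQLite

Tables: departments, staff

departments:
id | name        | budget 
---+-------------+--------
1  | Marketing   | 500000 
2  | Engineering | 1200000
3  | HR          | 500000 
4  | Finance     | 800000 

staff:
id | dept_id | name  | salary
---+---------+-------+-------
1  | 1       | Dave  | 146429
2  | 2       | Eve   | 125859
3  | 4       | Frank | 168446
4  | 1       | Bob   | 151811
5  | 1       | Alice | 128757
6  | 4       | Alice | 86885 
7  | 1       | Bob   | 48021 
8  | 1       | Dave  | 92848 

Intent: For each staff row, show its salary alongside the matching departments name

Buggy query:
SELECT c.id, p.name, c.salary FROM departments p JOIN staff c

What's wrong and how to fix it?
Bug: JOIN with no ON clause produces a cartesian product; every staff row pairs with every departments row

Fix: Add ON c.dept_id = p.id to the JOIN

Corrected query:
SELECT c.id, p.name, c.salary FROM departments p JOIN staff c ON c.dept_id = p.id

Result:
id | name        | salary
---+-------------+-------
1  | Marketing   | 146429
2  | Engineering | 125859
3  | Finance     | 168446
4  | Marketing   | 151811
5  | Marketing   | 128757
6  | Finance     | 86885 
7  | Marketing   | 48021 
8  | Marketing   | 92848 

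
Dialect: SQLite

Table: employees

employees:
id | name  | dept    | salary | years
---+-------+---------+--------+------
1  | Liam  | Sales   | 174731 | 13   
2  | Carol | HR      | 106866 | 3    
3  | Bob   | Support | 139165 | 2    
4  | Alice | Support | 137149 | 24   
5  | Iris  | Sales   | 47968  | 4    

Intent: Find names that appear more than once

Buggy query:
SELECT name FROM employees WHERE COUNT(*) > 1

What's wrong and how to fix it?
Bug: WHERE can't reference COUNT(*); aggregates are computed after WHERE

Fix: Group first, then use HAVING for the count condition

Corrected query:
SELECT name FROM employees GROUP BY name HAVING COUNT(*) > 1

Result:
(no rows)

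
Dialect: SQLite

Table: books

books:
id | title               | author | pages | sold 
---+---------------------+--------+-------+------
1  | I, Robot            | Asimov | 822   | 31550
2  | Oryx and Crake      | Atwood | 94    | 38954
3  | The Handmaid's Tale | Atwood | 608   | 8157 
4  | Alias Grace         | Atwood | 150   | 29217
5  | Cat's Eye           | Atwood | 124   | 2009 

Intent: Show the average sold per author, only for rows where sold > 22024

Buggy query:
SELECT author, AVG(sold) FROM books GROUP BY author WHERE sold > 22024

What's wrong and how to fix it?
Bug: Row-level WHERE must come before GROUP BY in the clause order

Fix: Place WHERE between FROM and GROUP BY

Corrected query:
SELECT author, AVG(sold) FROM books WHERE sold > 22024 GROUP BY author

Result:
author | AVG(sold)
-------+----------
Asimov | 31550    
Atwood | 34085.5  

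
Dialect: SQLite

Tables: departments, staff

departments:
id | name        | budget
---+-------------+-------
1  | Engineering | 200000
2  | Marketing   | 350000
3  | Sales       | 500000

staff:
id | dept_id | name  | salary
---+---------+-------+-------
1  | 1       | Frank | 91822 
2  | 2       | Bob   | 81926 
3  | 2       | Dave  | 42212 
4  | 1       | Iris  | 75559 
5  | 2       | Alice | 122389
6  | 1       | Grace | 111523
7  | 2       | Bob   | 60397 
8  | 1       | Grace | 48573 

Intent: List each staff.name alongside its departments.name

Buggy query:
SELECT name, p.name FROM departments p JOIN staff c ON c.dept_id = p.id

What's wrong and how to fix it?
Bug: Both tables have a 'name' column; the unqualified reference is ambiguous

Fix: Prefix ambiguous columns with the table alias

Corrected query:
SELECT c.name, p.name FROM departments p JOIN staff c ON c.dept_id = p.id

Result:
name  | name       
------+------------
Frank | Engineering
Bob   | Marketing  
Dave  | Marketing  
Iris  | Engineering
Alice | Marketing  
Grace | Engineering
Bob   | Marketing  
Grace | Engineering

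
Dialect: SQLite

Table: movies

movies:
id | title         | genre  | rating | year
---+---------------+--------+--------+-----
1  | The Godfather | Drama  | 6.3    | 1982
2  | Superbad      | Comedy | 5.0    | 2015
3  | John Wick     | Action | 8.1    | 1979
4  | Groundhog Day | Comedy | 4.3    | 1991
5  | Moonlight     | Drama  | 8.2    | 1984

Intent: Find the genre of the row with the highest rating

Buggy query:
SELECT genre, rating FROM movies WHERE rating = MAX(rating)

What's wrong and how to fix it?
Bug: WHERE is evaluated per row; an aggregate over the whole table isn't defined there

Fix: Wrap MAX in a scalar subquery so WHERE compares against a single value

Corrected query:
SELECT genre, rating FROM movies WHERE rating = (SELECT MAX(rating) FROM movies)

Result:
genre | rating
------+-------
Drama | 8.2   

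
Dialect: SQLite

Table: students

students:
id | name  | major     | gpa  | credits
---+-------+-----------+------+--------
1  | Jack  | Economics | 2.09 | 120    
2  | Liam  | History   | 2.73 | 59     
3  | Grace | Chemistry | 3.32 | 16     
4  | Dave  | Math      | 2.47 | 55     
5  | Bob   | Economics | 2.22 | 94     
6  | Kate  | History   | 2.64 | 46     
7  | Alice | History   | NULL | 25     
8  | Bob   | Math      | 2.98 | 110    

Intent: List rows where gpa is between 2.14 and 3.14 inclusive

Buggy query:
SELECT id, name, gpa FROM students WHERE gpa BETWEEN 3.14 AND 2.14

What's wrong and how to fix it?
Bug: BETWEEN expects the lower bound first; with 3.14 AND 2.14 the range is empty

Fix: Write BETWEEN 2.14 AND 3.14

Corrected query:
SELECT id, name, gpa FROM students WHERE gpa BETWEEN 2.14 AND 3.14

Result:
id | name | gpa 
---+------+-----
2  | Liam | 2.73
4  | Dave | 2.47
5  | Bob  | 2.22
6  | Kate | 2.64
8  | Bob  | 2.98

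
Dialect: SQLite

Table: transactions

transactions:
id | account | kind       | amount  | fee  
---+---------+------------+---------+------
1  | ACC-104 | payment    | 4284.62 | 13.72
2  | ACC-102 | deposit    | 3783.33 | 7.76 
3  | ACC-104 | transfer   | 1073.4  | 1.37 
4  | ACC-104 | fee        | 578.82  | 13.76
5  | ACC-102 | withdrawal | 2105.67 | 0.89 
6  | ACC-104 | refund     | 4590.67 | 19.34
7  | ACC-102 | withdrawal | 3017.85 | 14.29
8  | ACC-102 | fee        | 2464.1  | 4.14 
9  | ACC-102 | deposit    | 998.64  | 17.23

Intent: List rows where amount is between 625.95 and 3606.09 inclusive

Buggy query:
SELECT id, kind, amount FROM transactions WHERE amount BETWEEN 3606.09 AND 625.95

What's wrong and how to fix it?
Bug: The bounds are reversed; BETWEEN a AND b requires a <= b to match anything

Fix: Swap the bounds so the smaller value comes first

Corrected query:
SELECT id, kind, amount FROM transactions WHERE amount BETWEEN 625.95 AND 3606.09

Result:
id | kind       | amount 
---+------------+--------
3  | transfer   | 1073.4 
5  | withdrawal | 2105.67
7  | withdrawal | 3017.85
8  | fee        | 2464.1 
9  | deposit    | 998.64 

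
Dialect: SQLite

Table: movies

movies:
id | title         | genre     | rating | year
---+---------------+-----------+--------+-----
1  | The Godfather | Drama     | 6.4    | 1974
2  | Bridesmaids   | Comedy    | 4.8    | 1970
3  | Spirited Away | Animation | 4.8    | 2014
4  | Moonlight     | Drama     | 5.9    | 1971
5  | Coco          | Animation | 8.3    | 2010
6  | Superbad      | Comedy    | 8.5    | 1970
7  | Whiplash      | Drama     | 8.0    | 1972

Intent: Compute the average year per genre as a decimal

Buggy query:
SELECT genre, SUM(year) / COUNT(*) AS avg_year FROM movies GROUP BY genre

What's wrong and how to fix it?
Bug: SUM(year) and COUNT(*) are both integers; the division truncates the fractional part

Fix: Cast one side to REAL so the division keeps the fractional part

Corrected query:
SELECT genre, SUM(year) * 1.0 / COUNT(*) AS avg_year FROM movies GROUP BY genre

Result:
genre     | avg_year   
----------+------------
Animation | 2012       
Comedy    | 1970       
Drama     | 1972.333333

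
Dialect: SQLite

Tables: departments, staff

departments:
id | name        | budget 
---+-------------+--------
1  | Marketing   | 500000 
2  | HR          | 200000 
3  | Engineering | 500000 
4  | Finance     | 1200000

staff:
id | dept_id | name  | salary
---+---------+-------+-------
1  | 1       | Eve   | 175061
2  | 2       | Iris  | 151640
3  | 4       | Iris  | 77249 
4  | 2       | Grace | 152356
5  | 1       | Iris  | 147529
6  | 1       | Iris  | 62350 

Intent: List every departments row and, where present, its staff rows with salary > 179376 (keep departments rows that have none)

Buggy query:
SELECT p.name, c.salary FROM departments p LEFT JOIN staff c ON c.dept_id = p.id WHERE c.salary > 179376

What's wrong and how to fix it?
Bug: Filtering c.salary in WHERE discards the NULL rows produced by LEFT JOIN, turning it into an inner join

Fix: Move the right-table condition into the ON clause so unmatched parents are kept

Corrected query:
SELECT p.name, c.salary FROM departments p LEFT JOIN staff c ON c.dept_id = p.id AND c.salary > 179376

Result:
name        | salary
------------+-------
Marketing   | NULL  
HR          | NULL  
Engineering | NULL  
Finance     | NULL  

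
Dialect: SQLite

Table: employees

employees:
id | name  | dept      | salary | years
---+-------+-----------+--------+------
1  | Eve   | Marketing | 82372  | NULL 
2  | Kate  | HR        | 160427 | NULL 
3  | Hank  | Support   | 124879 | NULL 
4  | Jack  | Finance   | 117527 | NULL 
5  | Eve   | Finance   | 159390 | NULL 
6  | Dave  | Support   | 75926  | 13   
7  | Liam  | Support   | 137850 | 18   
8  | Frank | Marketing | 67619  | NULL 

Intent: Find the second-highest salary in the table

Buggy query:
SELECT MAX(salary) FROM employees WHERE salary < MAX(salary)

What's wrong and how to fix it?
Bug: MAX(salary) on the right of the comparison is an aggregate-in-WHERE error

Fix: Put the inner MAX in a scalar subquery

Corrected query:
SELECT MAX(salary) FROM employees WHERE salary < (SELECT MAX(salary) FROM employees)

Result:
MAX(salary)
-----------
159390     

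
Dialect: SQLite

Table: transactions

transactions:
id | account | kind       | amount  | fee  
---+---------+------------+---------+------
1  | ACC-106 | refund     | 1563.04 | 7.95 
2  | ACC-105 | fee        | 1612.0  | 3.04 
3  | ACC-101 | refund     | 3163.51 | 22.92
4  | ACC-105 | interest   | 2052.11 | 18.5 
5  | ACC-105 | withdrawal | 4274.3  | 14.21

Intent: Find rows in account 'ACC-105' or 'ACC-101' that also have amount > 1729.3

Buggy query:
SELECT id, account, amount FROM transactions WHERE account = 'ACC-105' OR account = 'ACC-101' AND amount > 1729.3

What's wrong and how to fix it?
Bug: Without parentheses, AND is evaluated before OR, so the amount filter only applies to the 'ACC-101' branch

Fix: Group the OR with parentheses (or use IN), then AND the threshold

Corrected query:
SELECT id, account, amount FROM transactions WHERE (account = 'ACC-105' OR account = 'ACC-101') AND amount > 1729.3

Result:
id | account | amount 
---+---------+--------
3  | ACC-101 | 3163.51
4  | ACC-105 | 2052.11
5  | ACC-105 | 4274.3 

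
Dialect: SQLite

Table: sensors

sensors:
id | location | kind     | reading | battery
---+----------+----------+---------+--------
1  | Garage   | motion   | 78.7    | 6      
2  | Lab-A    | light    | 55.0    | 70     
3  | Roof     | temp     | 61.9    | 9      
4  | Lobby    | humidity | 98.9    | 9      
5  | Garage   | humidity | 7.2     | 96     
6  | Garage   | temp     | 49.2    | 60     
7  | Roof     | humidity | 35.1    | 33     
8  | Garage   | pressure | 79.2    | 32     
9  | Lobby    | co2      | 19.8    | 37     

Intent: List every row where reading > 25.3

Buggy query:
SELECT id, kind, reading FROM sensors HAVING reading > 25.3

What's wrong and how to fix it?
Bug: This is a non-aggregate query (no GROUP BY, no aggregates), so in SQLite the HAVING clause is invalid here; a row-level condition belongs in WHERE

Fix: Replace HAVING with WHERE since the condition applies to individual rows

Corrected query:
SELECT id, kind, reading FROM sensors WHERE reading > 25.3

Result:
id | kind     | reading
---+----------+--------
1  | motion   | 78.7   
2  | light    | 55     
3  | temp     | 61.9   
4  | humidity | 98.9   
6  | temp     | 49.2   
7  | humidity | 35.1   
8  | pressure | 79.2   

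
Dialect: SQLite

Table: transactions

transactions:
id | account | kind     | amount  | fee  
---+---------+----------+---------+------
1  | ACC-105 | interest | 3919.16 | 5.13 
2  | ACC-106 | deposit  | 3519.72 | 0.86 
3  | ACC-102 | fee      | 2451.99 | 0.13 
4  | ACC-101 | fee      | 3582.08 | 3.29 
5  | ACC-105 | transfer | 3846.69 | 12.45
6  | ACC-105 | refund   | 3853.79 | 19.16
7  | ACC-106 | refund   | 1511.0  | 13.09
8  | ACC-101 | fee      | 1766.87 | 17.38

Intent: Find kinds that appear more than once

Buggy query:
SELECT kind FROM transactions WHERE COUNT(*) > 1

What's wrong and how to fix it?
Bug: COUNT(*) is an aggregate and cannot be used in WHERE

Fix: Group first, then use HAVING for the count condition

Corrected query:
SELECT kind FROM transactions GROUP BY kind HAVING COUNT(*) > 1

Result:
kind  
------
fee   
refund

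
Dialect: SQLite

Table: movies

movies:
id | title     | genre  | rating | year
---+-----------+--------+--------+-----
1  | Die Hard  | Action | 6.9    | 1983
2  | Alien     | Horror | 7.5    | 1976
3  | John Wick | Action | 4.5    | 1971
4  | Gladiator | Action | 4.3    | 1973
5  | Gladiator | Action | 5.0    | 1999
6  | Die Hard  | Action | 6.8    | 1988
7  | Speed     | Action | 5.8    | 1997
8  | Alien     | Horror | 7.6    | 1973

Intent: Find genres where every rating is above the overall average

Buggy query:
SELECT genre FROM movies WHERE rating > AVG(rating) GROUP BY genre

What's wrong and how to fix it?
Bug: WHERE evaluates per row before aggregation, so AVG() is unavailable

Fix: Compute the overall average in a scalar subquery and compare each group's MIN against it in HAVING

Corrected query:
SELECT genre FROM movies GROUP BY genre HAVING MIN(rating) > (SELECT AVG(rating) FROM movies)

Result:
genre 
------
Horror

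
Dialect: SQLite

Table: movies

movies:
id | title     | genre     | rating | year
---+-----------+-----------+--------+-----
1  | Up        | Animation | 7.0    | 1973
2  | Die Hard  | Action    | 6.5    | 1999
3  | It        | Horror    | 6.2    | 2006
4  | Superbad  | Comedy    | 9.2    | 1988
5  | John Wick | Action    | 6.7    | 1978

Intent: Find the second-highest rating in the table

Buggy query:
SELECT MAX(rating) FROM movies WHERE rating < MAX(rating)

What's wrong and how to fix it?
Bug: MAX(rating) on the right of the comparison is an aggregate-in-WHERE error

Fix: Compute the overall MAX in a subquery, then take MAX of rows below it

Corrected query:
SELECT MAX(rating) FROM movies WHERE rating < (SELECT MAX(rating) FROM movies)

Result:
MAX(rating)
-----------
7          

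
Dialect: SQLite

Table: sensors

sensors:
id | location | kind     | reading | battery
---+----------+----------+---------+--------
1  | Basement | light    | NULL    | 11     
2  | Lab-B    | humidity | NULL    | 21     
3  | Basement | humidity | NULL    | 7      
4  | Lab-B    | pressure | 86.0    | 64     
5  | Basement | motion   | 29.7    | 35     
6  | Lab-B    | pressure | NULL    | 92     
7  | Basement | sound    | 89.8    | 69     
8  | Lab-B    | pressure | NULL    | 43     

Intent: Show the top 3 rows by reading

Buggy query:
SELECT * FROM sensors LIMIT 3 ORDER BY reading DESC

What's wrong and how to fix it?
Bug: LIMIT must come after ORDER BY

Fix: Sort with ORDER BY, then apply LIMIT

Corrected query:
SELECT * FROM sensors ORDER BY reading DESC LIMIT 3

Result:
id | location | kind     | reading | battery
---+----------+----------+---------+--------
7  | Basement | sound    | 89.8    | 69     
4  | Lab-B    | pressure | 86      | 64     
5  | Basement | motion   | 29.7    | 35     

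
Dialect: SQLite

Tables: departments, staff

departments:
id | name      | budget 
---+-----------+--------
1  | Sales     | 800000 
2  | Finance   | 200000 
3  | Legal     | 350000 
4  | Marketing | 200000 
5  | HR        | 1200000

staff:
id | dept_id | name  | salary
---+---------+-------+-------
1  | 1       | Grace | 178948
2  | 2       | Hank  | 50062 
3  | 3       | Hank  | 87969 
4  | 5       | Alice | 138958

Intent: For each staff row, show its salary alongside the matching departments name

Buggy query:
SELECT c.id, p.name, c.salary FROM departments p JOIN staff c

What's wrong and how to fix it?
Bug: JOIN with no ON clause produces a cartesian product; every staff row pairs with every departments row

Fix: Add ON c.dept_id = p.id to the JOIN

Corrected query:
SELECT c.id, p.name, c.salary FROM departments p JOIN staff c ON c.dept_id = p.id

Result:
id | name    | salary
---+---------+-------
1  | Sales   | 178948
2  | Finance | 50062 
3  | Legal   | 87969 
4  | HR      | 138958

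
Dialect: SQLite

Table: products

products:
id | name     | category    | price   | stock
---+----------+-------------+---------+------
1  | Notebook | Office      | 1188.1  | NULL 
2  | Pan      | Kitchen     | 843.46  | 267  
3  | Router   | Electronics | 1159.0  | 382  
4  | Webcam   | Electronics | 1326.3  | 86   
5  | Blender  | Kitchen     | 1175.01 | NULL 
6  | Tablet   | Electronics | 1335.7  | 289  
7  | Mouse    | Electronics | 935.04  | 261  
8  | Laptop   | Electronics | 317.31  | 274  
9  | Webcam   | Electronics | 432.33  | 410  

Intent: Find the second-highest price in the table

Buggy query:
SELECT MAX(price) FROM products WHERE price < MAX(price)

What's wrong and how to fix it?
Bug: MAX(price) on the right of the comparison is an aggregate-in-WHERE error

Fix: Compute the overall MAX in a subquery, then take MAX of rows below it

Corrected query:
SELECT MAX(price) FROM products WHERE price < (SELECT MAX(price) FROM products)

Result:
MAX(price)
----------
1326.3    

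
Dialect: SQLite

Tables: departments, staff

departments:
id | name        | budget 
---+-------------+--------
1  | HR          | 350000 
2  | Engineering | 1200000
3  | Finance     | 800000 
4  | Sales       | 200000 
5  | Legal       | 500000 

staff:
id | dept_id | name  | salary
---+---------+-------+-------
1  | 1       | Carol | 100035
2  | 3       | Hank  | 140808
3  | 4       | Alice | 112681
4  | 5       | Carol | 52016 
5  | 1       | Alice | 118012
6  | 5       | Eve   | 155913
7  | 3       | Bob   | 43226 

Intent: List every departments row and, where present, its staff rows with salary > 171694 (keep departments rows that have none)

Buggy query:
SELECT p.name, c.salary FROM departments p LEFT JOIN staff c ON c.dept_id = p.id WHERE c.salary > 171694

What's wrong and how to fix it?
Bug: A WHERE condition on the right-hand table after LEFT JOIN drops unmatched parents

Fix: Move the right-table condition into the ON clause so unmatched parents are kept

Corrected query:
SELECT p.name, c.salary FROM departments p LEFT JOIN staff c ON c.dept_id = p.id AND c.salary > 171694

Result:
name        | salary
------------+-------
HR          | NULL  
Engineering | NULL  
Finance     | NULL  
Sales       | NULL  
Legal       | NULL  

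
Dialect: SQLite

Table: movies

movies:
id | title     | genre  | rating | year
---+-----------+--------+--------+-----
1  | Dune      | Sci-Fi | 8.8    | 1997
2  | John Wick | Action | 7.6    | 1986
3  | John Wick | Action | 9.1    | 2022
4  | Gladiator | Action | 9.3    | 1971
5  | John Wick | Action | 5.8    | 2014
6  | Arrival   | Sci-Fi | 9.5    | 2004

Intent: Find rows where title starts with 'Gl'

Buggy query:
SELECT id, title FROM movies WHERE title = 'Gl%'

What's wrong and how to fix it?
Bug: Wildcards only work with LIKE; '=' treats '%' as a literal character

Fix: Use LIKE for wildcard pattern matching

Corrected query:
SELECT id, title FROM movies WHERE title LIKE 'Gl%'

Result:
id | title    
---+----------
4  | Gladiator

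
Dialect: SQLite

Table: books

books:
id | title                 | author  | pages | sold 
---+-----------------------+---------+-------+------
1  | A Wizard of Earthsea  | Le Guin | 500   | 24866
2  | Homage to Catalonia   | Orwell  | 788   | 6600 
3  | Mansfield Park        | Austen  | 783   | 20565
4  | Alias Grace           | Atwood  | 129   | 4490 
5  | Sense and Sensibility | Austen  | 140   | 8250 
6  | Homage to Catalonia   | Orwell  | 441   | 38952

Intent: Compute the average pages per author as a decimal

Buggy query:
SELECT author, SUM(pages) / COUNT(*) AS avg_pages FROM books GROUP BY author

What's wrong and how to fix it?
Bug: Both operands are integers, so '/' performs integer division and truncates

Fix: Multiply by 1.0 (or CAST to REAL) to force floating-point division

Corrected query:
SELECT author, SUM(pages) * 1.0 / COUNT(*) AS avg_pages FROM books GROUP BY author

Result:
author  | avg_pages
--------+----------
Atwood  | 129      
Austen  | 461.5    
Le Guin | 500      
Orwell  | 614.5    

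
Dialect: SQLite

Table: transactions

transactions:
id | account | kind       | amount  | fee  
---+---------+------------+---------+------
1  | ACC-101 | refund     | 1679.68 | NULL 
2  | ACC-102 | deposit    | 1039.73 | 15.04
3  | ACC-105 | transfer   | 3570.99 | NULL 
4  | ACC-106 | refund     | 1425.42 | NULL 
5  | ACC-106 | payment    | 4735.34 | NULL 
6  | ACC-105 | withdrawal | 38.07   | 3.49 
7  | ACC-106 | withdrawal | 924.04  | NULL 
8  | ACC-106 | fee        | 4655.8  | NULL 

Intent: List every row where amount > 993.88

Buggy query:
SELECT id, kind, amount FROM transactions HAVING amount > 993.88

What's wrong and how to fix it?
Bug: HAVING filters the output of aggregation, but this query has no GROUP BY and no aggregate functions, so SQLite rejects it (HAVING clause on a non-aggregate query); the condition here is per row

Fix: Replace HAVING with WHERE since the condition applies to individual rows

Corrected query:
SELECT id, kind, amount FROM transactions WHERE amount > 993.88

Result:
id | kind     | amount 
---+----------+--------
1  | refund   | 1679.68
2  | deposit  | 1039.73
3  | transfer | 3570.99
4  | refund   | 1425.42
5  | payment  | 4735.34
8  | fee      | 4655.8 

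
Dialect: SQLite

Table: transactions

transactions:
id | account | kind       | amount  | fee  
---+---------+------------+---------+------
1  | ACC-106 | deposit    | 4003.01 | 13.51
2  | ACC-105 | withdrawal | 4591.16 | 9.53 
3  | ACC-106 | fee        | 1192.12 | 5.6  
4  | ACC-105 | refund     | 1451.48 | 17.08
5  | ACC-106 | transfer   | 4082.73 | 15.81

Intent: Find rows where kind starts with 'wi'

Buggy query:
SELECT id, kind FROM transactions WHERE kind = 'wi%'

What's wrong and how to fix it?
Bug: '=' compares the literal string including the % character; pattern matching needs LIKE

Fix: Replace '=' with LIKE so 'wi%' is treated as a pattern

Corrected query:
SELECT id, kind FROM transactions WHERE kind LIKE 'wi%'

Result:
id | kind      
---+-----------
2  | withdrawal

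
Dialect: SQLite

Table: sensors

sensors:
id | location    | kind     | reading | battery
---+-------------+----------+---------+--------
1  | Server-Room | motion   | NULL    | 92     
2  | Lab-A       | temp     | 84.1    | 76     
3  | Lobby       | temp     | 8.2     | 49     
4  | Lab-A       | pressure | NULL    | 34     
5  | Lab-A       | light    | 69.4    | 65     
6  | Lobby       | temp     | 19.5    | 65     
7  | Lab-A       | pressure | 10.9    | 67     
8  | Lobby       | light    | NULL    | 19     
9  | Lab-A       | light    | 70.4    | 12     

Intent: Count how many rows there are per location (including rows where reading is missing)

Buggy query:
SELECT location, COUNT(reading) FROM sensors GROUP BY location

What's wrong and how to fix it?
Bug: COUNT(reading) skips NULLs, so groups with missing reading are undercounted

Fix: Replace COUNT(reading) with COUNT(*)

Corrected query:
SELECT location, COUNT(*) FROM sensors GROUP BY location

Result:
location    | COUNT(*)
------------+---------
Lab-A       | 5       
Lobby       | 3       
Server-Room | 1       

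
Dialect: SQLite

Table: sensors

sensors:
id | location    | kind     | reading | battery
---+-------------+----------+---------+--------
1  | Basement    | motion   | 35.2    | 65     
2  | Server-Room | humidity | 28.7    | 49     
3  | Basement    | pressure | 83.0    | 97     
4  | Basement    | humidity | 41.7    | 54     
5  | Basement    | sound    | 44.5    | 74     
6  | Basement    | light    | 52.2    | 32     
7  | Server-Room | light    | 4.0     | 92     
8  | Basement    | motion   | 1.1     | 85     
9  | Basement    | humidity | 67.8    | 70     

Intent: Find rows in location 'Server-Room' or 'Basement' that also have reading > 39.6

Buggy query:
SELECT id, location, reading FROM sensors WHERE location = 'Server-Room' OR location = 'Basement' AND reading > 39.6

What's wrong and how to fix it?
Bug: Without parentheses, AND is evaluated before OR, so the reading filter only applies to the 'Basement' branch

Fix: Group the OR with parentheses (or use IN), then AND the threshold

Corrected query:
SELECT id, location, reading FROM sensors WHERE (location = 'Server-Room' OR location = 'Basement') AND reading > 39.6

Result:
id | location | reading
---+----------+--------
3  | Basement | 83     
4  | Basement | 41.7   
5  | Basement | 44.5   
6  | Basement | 52.2   
9  | Basement | 67.8   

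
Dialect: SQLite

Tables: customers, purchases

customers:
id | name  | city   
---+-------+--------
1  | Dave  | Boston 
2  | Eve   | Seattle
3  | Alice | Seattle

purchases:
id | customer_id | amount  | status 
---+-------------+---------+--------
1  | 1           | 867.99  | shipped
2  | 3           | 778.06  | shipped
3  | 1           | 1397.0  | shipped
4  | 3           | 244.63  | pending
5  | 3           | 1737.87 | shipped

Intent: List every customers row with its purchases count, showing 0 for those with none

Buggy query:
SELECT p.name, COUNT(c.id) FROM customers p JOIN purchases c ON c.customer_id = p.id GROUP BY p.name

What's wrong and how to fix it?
Bug: INNER JOIN drops customers rows that have no matching purchases rows

Fix: Use LEFT JOIN so parents without children still appear (COUNT(c.id) gives 0)

Corrected query:
SELECT p.name, COUNT(c.id) FROM customers p LEFT JOIN purchases c ON c.customer_id = p.id GROUP BY p.name

Result:
name  | COUNT(c.id)
------+------------
Alice | 3          
Dave  | 2          
Eve   | 0          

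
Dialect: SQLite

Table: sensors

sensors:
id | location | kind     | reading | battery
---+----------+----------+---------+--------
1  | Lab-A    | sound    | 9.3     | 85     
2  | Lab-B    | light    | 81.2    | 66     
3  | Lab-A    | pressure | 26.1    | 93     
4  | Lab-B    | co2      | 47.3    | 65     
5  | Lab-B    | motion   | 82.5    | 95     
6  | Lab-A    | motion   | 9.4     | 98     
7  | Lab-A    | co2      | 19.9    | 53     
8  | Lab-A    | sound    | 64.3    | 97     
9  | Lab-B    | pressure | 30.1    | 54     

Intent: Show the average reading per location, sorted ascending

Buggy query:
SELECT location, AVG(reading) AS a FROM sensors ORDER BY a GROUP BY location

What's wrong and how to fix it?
Bug: GROUP BY must precede ORDER BY

Fix: Reorder: SELECT … FROM … GROUP BY … ORDER BY …

Corrected query:
SELECT location, AVG(reading) AS a FROM sensors GROUP BY location ORDER BY a

Result:
location | a     
---------+-------
Lab-A    | 25.8  
Lab-B    | 60.275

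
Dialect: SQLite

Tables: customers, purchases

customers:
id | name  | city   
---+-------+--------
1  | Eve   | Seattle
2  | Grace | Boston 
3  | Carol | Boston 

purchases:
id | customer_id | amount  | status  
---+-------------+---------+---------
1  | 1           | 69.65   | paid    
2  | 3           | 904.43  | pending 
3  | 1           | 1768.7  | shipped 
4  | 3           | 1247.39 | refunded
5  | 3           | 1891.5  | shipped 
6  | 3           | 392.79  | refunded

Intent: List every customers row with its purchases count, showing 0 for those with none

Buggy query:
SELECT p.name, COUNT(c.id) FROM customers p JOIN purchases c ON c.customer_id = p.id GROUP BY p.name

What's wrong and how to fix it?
Bug: An inner join excludes parents with zero children

Fix: Use LEFT JOIN so parents without children still appear (COUNT(c.id) gives 0)

Corrected query:
SELECT p.name, COUNT(c.id) FROM customers p LEFT JOIN purchases c ON c.customer_id = p.id GROUP BY p.name

Result:
name  | COUNT(c.id)
------+------------
Carol | 4          
Eve   | 2          
Grace | 0          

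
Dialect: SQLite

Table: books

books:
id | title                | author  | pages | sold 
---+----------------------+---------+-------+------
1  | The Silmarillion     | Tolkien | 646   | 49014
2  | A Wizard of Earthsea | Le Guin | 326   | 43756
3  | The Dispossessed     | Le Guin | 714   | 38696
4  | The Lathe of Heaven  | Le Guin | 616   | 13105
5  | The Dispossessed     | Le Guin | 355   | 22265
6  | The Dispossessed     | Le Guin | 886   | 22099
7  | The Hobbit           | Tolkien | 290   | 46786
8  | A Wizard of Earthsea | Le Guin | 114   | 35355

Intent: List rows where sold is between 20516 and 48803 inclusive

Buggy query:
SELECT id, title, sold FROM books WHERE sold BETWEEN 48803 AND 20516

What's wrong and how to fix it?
Bug: The bounds are reversed; BETWEEN a AND b requires a <= b to match anything

Fix: Swap the bounds so the smaller value comes first

Corrected query:
SELECT id, title, sold FROM books WHERE sold BETWEEN 20516 AND 48803

Result:
id | title                | sold 
---+----------------------+------
2  | A Wizard of Earthsea | 43756
3  | The Dispossessed     | 38696
5  | The Dispossessed     | 22265
6  | The Dispossessed     | 22099
7  | The Hobbit           | 46786
8  | A Wizard of Earthsea | 35355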